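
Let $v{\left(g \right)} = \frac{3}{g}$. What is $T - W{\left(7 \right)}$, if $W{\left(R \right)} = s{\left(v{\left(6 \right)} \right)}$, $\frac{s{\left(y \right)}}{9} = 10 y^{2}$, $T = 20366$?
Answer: $\frac{40687}{2} \approx 20344.0$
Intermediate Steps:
$s{\left(y \right)} = 90 y^{2}$ ($s{\left(y \right)} = 9 \cdot 10 y^{2} = 90 y^{2}$)
$W{\left(R \right)} = \frac{45}{2}$ ($W{\left(R \right)} = 90 \left(\frac{3}{6}\right)^{2} = 90 \left(3 \cdot \frac{1}{6}\right)^{2} = \frac{90}{4} = 90 \cdot \frac{1}{4} = \frac{45}{2}$)
$T - W{\left(7 \right)} = 20366 - \frac{45}{2} = \frac{40687}{2}$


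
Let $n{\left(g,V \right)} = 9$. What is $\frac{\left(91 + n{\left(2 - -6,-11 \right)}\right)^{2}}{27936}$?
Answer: $\frac{625}{1746} \approx 0.35796$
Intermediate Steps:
$\frac{\left(91 + n{\left(2 - -6,-11 \right)}\right)^{2}}{27936} = \frac{\left(91 + 9\right)^{2}}{27936} = 100^{2} \cdot \frac{1}{27936} = 10000 \cdot \frac{1}{27936} = \frac{625}{1746}$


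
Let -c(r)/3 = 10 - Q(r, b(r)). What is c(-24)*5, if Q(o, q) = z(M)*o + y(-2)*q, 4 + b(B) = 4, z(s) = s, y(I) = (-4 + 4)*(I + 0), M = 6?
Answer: -2310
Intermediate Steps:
y(I) = 0 (y(I) = 0*I = 0)
b(B) = 0 (b(B) = -4 + 4 = 0)
Q(o, q) = 6*o (Q(o, q) = 6*o + 0*q = 6*o + 0 = 6*o)
c(r) = -30 + 18*r (c(r) = -3*(10 - 6*r) = -30 + 18*r)
c(-24)*5 = (-30 + 18*(-24))*5 = (-30 - 432)*5 = -462*5 = -2310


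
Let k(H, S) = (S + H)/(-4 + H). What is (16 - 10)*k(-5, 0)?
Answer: 10/3 ≈ 3.3333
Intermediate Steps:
k(H, S) = (H + S)/(-4 + H)
(16 - 10)*k(-5, 0) = (16 - 10)*((-5 + 0)/(-4 - 5)) = 6*(-5/(-9)) = 6*(-⅑*(-5)) = 6*(5/9) = 10/3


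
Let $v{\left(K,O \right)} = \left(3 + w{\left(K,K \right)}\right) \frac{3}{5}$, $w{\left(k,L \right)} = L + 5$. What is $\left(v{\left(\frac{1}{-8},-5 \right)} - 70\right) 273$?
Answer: $- \frac{712803}{40} \approx -17820.0$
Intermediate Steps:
$w{\left(k,L \right)} = 5 + L$
$v{\left(K,O \right)} = \frac{24}{5} + \frac{3 K}{5}$ ($v{\left(K,O \right)} = \left(3 + \left(5 + K\right)\right) \frac{3}{5} = \left(8 + K\right) 3 \cdot \frac{1}{5} = \left(8 + K\right) \frac{3}{5} = \frac{24}{5} + \frac{3 K}{5}$)
$\left(v{\left(\frac{1}{-8},-5 \right)} - 70\right) 273 = \left(\left(\frac{24}{5} + \frac{3}{5 \left(-8\right)}\right) - 70\right) 273 = \left(\left(\frac{24}{5} + \frac{3}{5} \left(- \frac{1}{8}\right)\right) - 70\right) 273 = \left(\left(\frac{24}{5} - \frac{3}{40}\right) - 70\right) 273 = \left(\frac{189}{40} - 70\right) 273 = \left(- \frac{2611}{40}\right) 273 = - \frac{712803}{40}$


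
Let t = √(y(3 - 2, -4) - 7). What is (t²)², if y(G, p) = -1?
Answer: 64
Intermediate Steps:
t = 2*I*√2 (t = √(-1 - 7) = √(-8) = 2*I*√2 ≈ 2.8284*I)
(t²)² = ((2*I*√2)²)² = (-8)² = 64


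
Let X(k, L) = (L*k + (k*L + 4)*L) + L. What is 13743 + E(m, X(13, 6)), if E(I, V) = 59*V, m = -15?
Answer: 47727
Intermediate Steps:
X(k, L) = L + L*k + L*(4 + L*k) (X(k, L) = (L*k + (L*k + 4)*L) + L = (L*k + (4 + L*k)*L) + L = (L*k + L*(4 + L*k)) + L = L + L*k + L*(4 + L*k))
13743 + E(m, X(13, 6)) = 13743 + 59*(6*(5 + 13 + 6*13)) = 13743 + 59*(6*(5 + 13 + 78)) = 13743 + 59*(6*96) = 13743 + 59*576 = 13743 + 33984 = 47727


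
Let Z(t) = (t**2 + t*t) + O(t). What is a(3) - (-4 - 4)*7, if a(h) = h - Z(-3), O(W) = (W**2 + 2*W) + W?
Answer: 41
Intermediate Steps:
O(W) = W**2 + 3*W
Z(t) = 2*t**2 + t*(3 + t) (Z(t) = (t**2 + t*t) + t*(3 + t) = (t**2 + t**2) + t*(3 + t) = 2*t**2 + t*(3 + t))
a(h) = -18 + h (a(h) = h - 3*(-3)*(1 - 3) = h - 3*(-3)*(-2) = h - 1*18 = h - 18 = -18 + h)
a(3) - (-4 - 4)*7 = (-18 + 3) - (-4 - 4)*7 = -15 - (-8)*7 = -15 - 1*(-56) = -15 + 56 = 41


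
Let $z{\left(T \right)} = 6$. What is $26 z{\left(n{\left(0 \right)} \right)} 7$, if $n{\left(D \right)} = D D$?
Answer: $1092$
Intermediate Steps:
$n{\left(D \right)} = D^{2}$
$26 z{\left(n{\left(0 \right)} \right)} 7 = 26 \cdot 6 \cdot 7 = 156 \cdot 7 = 1092$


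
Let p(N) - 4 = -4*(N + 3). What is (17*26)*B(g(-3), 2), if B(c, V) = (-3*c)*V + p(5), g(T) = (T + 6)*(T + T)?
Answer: 35360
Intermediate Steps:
g(T) = 2*T*(6 + T) (g(T) = (6 + T)*(2*T) = 2*T*(6 + T))
p(N) = -8 - 4*N (p(N) = 4 - 4*(N + 3) = 4 - 4*(3 + N) = 4 + (-12 - 4*N) = -8 - 4*N)
B(c, V) = -28 - 3*V*c (B(c, V) = (-3*c)*V + (-8 - 4*5) = -3*V*c + (-8 - 20) = -3*V*c - 28 = -28 - 3*V*c)
(17*26)*B(g(-3), 2) = (17*26)*(-28 - 3*2*2*(-3)*(6 - 3)) = 442*(-28 - 3*2*2*(-3)*3) = 442*(-28 - 3*2*(-18)) = 442*(-28 + 108) = 442*80 = 35360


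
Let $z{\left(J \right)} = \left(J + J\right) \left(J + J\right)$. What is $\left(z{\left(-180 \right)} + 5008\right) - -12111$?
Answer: $146719$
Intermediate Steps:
$z{\left(J \right)} = 4 J^{2}$ ($z{\left(J \right)} = 2 J 2 J = 4 J^{2}$)
$\left(z{\left(-180 \right)} + 5008\right) - -12111 = \left(4 \left(-180\right)^{2} + 5008\right) - -12111 = \left(4 \cdot 32400 + 5008\right) + 12111 = \left(129600 + 5008\right) + 12111 = 134608 + 12111 = 146719$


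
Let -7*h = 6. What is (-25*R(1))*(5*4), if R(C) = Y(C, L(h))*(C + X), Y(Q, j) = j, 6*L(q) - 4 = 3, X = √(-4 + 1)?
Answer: -1750/3 - 1750*I*√3/3 ≈ -583.33 - 1010.4*I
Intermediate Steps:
h = -6/7 (h = -⅐*6 = -6/7 ≈ -0.85714)
X = I*√3 (X = √(-3) = I*√3 ≈ 1.732*I)
L(q) = 7/6 (L(q) = ⅔ + (⅙)*3 = ⅔ + ½ = 7/6)
R(C) = 7*C/6 + 7*I*√3/6 (R(C) = 7*(C + I*√3)/6 = 7*C/6 + 7*I*√3/6)
(-25*R(1))*(5*4) = (-25*((7/6)*1 + 7*I*√3/6))*(5*4) = -25*(7/6 + 7*I*√3/6)*20 = (-175/6 - 175*I*√3/6)*20 = -1750/3 - 1750*I*√3/3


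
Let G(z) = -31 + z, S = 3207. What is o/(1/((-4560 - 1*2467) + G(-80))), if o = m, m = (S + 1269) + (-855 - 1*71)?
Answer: -25339900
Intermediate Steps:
m = 3550 (m = (3207 + 1269) + (-855 - 1*71) = 4476 + (-855 - 71) = 4476 - 926 = 3550)
o = 3550
o/(1/((-4560 - 1*2467) + G(-80))) = 3550/(1/((-4560 - 1*2467) + (-31 - 80))) = 3550/(1/((-4560 - 2467) - 111)) = 3550/(1/(-7027 - 111)) = 3550/(1/(-7138)) = 3550/(-1/7138) = 3550*(-7138) = -25339900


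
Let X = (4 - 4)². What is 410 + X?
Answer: 410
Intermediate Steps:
X = 0 (X = 0² = 0)
410 + X = 410 + 0 = 410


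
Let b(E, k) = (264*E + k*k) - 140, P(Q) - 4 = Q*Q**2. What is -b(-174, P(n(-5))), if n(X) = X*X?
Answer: -244219565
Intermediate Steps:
n(X) = X**2
P(Q) = 4 + Q**3 (P(Q) = 4 + Q*Q**2 = 4 + Q**3)
b(E, k) = -140 + k**2 + 264*E (b(E, k) = (264*E + k**2) - 140 = (k**2 + 264*E) - 140 = -140 + k**2 + 264*E)
-b(-174, P(n(-5))) = -(-140 + (4 + ((-5)**2)**3)**2 + 264*(-174)) = -(-140 + (4 + 25**3)**2 - 45936) = -(-140 + (4 + 15625)**2 - 45936) = -(-140 + 15629**2 - 45936) = -(-140 + 244265641 - 45936) = -1*244219565 = -244219565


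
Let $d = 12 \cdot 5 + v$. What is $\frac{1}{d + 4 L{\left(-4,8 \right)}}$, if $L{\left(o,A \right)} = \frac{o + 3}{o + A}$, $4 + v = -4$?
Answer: $\frac{1}{51} \approx 0.019608$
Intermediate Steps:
$v = -8$ ($v = -4 - 4 = -8$)
$L{\left(o,A \right)} = \frac{3 + o}{A + o}$
$d = 52$ ($d = 12 \cdot 5 - 8 = 60 - 8 = 52$)
$\frac{1}{d + 4 L{\left(-4,8 \right)}} = \frac{1}{52 + 4 \frac{3 - 4}{8 - 4}} = \frac{1}{52 + 4 \cdot \frac{1}{4} \left(-1\right)} = \frac{1}{52 + 4 \left(- \frac{1}{4}\right)} = \frac{1}{52 - 1} = \frac{1}{51}$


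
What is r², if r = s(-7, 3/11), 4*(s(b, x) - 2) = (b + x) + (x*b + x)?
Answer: 1/121 ≈ 0.0082645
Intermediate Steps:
s(b, x) = 2 + x/2 + b/4 + b*x/4 (s(b, x) = 2 + ((b + x) + (x*b + x))/4 = 2 + ((b + x) + (b*x + x))/4 = 2 + ((b + x) + (x + b*x))/4 = 2 + (b + 2*x + b*x)/4 = 2 + (x/2 + b/4 + b*x/4) = 2 + x/2 + b/4 + b*x/4)
r = -1/11 (r = 2 + (3/11)/2 + (¼)*(-7) + (¼)*(-7)*(3/11) = 2 + (3*(1/11))/2 - 7/4 + (¼)*(-7)*(3*(1/11)) = 2 + (½)*(3/11) - 7/4 + (¼)*(-7)*(3/11) = 2 + 3/22 - 7/4 - 21/44 = -1/11 ≈ -0.090909)
r² = (-1/11)² = 1/121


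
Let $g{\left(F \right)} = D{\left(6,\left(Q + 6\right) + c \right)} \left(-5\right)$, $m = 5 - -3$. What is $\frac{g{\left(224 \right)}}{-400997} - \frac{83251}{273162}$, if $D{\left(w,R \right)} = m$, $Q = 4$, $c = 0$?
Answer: $- \frac{33372474767}{109537142514} \approx -0.30467$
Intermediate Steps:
$m = 8$ ($m = 5 + 3 = 8$)
$D{\left(w,R \right)} = 8$
$g{\left(F \right)} = -40$ ($g{\left(F \right)} = 8 \left(-5\right) = -40$)
$\frac{g{\left(224 \right)}}{-400997} - \frac{83251}{273162} = - \frac{40}{-400997} - \frac{83251}{273162} = \left(-40\right) \left(- \frac{1}{400997}\right) - \frac{83251}{273162} = \frac{40}{400997} - \frac{83251}{273162} = - \frac{33372474767}{109537142514}$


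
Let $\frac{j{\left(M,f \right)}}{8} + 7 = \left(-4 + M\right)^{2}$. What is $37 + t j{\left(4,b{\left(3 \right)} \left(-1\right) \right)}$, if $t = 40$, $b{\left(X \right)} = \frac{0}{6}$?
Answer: $-2203$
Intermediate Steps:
$b{\left(X \right)} = 0$ ($b{\left(X \right)} = 0 \cdot \frac{1}{6} = 0$)
$j{\left(M,f \right)} = -56 + 8 \left(-4 + M\right)^{2}$
$37 + t j{\left(4,b{\left(3 \right)} \left(-1\right) \right)} = 37 + 40 \left(-56 + 8 \left(-4 + 4\right)^{2}\right) = 37 + 40 \left(-56 + 8 \cdot 0^{2}\right) = 37 + 40 \left(-56 + 8 \cdot 0\right) = 37 + 40 \left(-56 + 0\right) = 37 + 40 \left(-56\right) = 37 - 2240 = -2203$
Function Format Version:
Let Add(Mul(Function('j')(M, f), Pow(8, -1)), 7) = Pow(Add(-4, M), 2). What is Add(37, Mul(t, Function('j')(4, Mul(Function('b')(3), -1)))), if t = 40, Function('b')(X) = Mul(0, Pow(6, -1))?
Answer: -2203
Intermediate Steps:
Function('b')(X) = 0 (Function('b')(X) = Mul(0, Rational(1, 6)) = 0)
Function('j')(M, f) = Add(-56, Mul(8, Pow(Add(-4, M), 2)))
Add(37, Mul(t, Function('j')(4, Mul(Function('b')(3), -1)))) = Add(37, Mul(40, Add(-56, Mul(8, Pow(Add(-4, 4), 2))))) = Add(37, Mul(40, Add(-56, Mul(8, Pow(0, 2))))) = Add(37, Mul(40, Add(-56, Mul(8, 0)))) = Add(37, Mul(40, Add(-56, 0))) = Add(37, Mul(40, -56)) = Add(37, -2240) = -2203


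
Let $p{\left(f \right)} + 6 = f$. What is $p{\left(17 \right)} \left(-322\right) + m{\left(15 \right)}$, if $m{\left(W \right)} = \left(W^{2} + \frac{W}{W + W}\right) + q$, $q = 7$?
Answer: $- \frac{6619}{2} \approx -3309.5$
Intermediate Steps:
$p{\left(f \right)} = -6 + f$
$m{\left(W \right)} = \frac{15}{2} + W^{2}$ ($m{\left(W \right)} = \left(W^{2} + \frac{W}{W + W}\right) + 7 = \left(W^{2} + \frac{W}{2 W}\right) + 7 = \left(W^{2} + \frac{1}{2 W} W\right) + 7 = \left(W^{2} + \frac{1}{2}\right) + 7 = \left(\frac{1}{2} + W^{2}\right) + 7 = \frac{15}{2} + W^{2}$)
$p{\left(17 \right)} \left(-322\right) + m{\left(15 \right)} = \left(-6 + 17\right) \left(-322\right) + \left(\frac{15}{2} + 15^{2}\right) = 11 \left(-322\right) + \left(\frac{15}{2} + 225\right) = -3542 + \frac{465}{2} = - \frac{6619}{2}$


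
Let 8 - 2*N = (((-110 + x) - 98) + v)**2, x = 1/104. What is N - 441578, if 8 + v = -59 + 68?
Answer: -10015540497/21632 ≈ -4.6300e+5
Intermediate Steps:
x = 1/104 ≈ 0.0096154
v = 1 (v = -8 + (-59 + 68) = -8 + 9 = 1)
N = -463325201/21632 (N = 4 - (((-110 + 1/104) - 98) + 1)**2/2 = 4 - ((-11439/104 - 98) + 1)**2/2 = 4 - (-21631/104 + 1)**2/2 = 4 - (-21527/104)**2/2 = 4 - 1/2*463411729/10816 = 4 - 463411729/21632 = -463325201/21632 ≈ -21419.)
N - 441578 = -463325201/21632 - 441578 = -10015540497/21632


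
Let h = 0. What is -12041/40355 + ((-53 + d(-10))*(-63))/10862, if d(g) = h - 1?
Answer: 3249184/219168005 ≈ 0.014825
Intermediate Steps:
d(g) = -1 (d(g) = 0 - 1 = -1)
-12041/40355 + ((-53 + d(-10))*(-63))/10862 = -12041/40355 + ((-53 - 1)*(-63))/10862 = -12041*1/40355 - 54*(-63)*(1/10862) = -12041/40355 + 3402*(1/10862) = -12041/40355 + 1701/5431 = 3249184/219168005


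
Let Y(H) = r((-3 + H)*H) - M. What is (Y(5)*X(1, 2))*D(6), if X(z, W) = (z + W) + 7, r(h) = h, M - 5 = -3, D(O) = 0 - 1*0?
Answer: 0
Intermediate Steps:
D(O) = 0 (D(O) = 0 + 0 = 0)
M = 2 (M = 5 - 3 = 2)
X(z, W) = 7 + W + z (X(z, W) = (W + z) + 7 = 7 + W + z)
Y(H) = -2 + H*(-3 + H) (Y(H) = (-3 + H)*H - 1*2 = H*(-3 + H) - 2 = -2 + H*(-3 + H))
(Y(5)*X(1, 2))*D(6) = ((-2 + 5*(-3 + 5))*(7 + 2 + 1))*0 = ((-2 + 5*2)*10)*0 = ((-2 + 10)*10)*0 = (8*10)*0 = 80*0 = 0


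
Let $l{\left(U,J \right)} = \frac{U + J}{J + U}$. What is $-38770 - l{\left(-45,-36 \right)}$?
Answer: $-38771$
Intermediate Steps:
$l{\left(U,J \right)} = 1$ ($l{\left(U,J \right)} = \frac{J + U}{J + U} = 1$)
$-38770 - l{\left(-45,-36 \right)} = -38770 - 1 = -38771$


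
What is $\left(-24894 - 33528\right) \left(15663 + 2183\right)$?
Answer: $-1042599012$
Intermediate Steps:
$\left(-24894 - 33528\right) \left(15663 + 2183\right) = \left(-58422\right) 17846 = -1042599012$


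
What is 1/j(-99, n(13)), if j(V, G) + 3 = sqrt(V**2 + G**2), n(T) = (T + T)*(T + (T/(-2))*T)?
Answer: 3/3465673 + 11*sqrt(28642)/3465673 ≈ 0.00053803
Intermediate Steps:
n(T) = 2*T*(T - T**2/2) (n(T) = (2*T)*(T + (T*(-1/2))*T) = (2*T)*(T + (-T/2)*T) = (2*T)*(T - T**2/2) = 2*T*(T - T**2/2))
j(V, G) = -3 + sqrt(G**2 + V**2) (j(V, G) = -3 + sqrt(V**2 + G**2) = -3 + sqrt(G**2 + V**2))
1/j(-99, n(13)) = 1/(-3 + sqrt((13**2*(2 - 1*13))**2 + (-99)**2)) = 1/(-3 + sqrt((169*(2 - 13))**2 + 9801)) = 1/(-3 + sqrt((169*(-11))**2 + 9801)) = 1/(-3 + sqrt((-1859)**2 + 9801)) = 1/(-3 + sqrt(3455881 + 9801)) = 1/(-3 + sqrt(3465682)) = 1/(-3 + 11*sqrt(28642))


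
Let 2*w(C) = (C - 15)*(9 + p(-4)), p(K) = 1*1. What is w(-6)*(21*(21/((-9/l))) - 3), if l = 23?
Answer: 118650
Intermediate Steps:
p(K) = 1
w(C) = -75 + 5*C (w(C) = ((C - 15)*(9 + 1))/2 = ((-15 + C)*10)/2 = (-150 + 10*C)/2 = -75 + 5*C)
w(-6)*(21*(21/((-9/l))) - 3) = (-75 + 5*(-6))*(21*(21/((-9/23))) - 3) = (-75 - 30)*(21*(21/((-9*1/23))) - 3) = -105*(21*(21/(-9/23)) - 3) = -105*(21*(21*(-23/9)) - 3) = -105*(21*(-161/3) - 3) = -105*(-1127 - 3) = -105*(-1130) = 118650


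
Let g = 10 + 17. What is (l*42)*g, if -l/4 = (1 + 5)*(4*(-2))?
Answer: 217728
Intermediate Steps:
g = 27
l = 192 (l = -4*(1 + 5)*4*(-2) = -24*(-8) = -4*(-48) = 192)
(l*42)*g = (192*42)*27 = 8064*27 = 217728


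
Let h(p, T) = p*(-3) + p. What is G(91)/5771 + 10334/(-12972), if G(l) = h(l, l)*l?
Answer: -137239889/37430706 ≈ -3.6665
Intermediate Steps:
h(p, T) = -2*p (h(p, T) = -3*p + p = -2*p)
G(l) = -2*l² (G(l) = (-2*l)*l = -2*l²)
G(91)/5771 + 10334/(-12972) = -2*91²/5771 + 10334/(-12972) = -2*8281*(1/5771) + 10334*(-1/12972) = -16562*1/5771 - 5167/6486 = -16562/5771 - 5167/6486 = -137239889/37430706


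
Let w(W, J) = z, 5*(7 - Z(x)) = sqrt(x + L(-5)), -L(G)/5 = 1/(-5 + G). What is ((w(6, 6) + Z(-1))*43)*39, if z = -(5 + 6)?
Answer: -6708 - 1677*I*sqrt(2)/10 ≈ -6708.0 - 237.16*I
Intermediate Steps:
L(G) = -5/(-5 + G)
Z(x) = 7 - sqrt(1/2 + x)/5 (Z(x) = 7 - sqrt(x - 5/(-5 - 5))/5 = 7 - sqrt(x - 5/(-10))/5 = 7 - sqrt(x - 5*(-1/10))/5 = 7 - sqrt(x + 1/2)/5 = 7 - sqrt(1/2 + x)/5)
z = -11 (z = -1*11 = -11)
w(W, J) = -11
((w(6, 6) + Z(-1))*43)*39 = ((-11 + (7 - sqrt(2 + 4*(-1))/10))*43)*39 = ((-11 + (7 - sqrt(2 - 4)/10))*43)*39 = ((-11 + (7 - I*sqrt(2)/10))*43)*39 = ((-4 - I*sqrt(2)/10)*43)*39 = (-172 - 43*I*sqrt(2)/10)*39 = -6708 - 1677*I*sqrt(2)/10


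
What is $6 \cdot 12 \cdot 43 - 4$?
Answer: $3092$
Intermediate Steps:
$6 \cdot 12 \cdot 43 - 4 = 72 \cdot 43 - 4 = 3096 - 4 = 3092$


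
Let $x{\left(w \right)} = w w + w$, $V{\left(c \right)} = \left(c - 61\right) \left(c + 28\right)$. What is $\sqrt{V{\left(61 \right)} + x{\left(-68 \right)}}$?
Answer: $2 \sqrt{1139} \approx 67.498$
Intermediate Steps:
$V{\left(c \right)} = \left(-61 + c\right) \left(28 + c\right)$
$x{\left(w \right)} = w + w^{2}$ ($x{\left(w \right)} = w^{2} + w = w + w^{2}$)
$\sqrt{V{\left(61 \right)} + x{\left(-68 \right)}} = \sqrt{\left(-1708 + 61^{2} - 2013\right) - 68 \left(1 - 68\right)} = \sqrt{\left(-1708 + 3721 - 2013\right) - -4556} = \sqrt{0 + 4556} = \sqrt{4556} = 2 \sqrt{1139}$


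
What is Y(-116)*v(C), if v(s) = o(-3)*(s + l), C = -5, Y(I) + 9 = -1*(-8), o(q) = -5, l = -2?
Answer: -35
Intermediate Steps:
Y(I) = -1 (Y(I) = -9 - 1*(-8) = -9 + 8 = -1)
v(s) = 10 - 5*s (v(s) = -5*(s - 2) = -5*(-2 + s) = 10 - 5*s)
Y(-116)*v(C) = -(10 - 5*(-5)) = -(10 + 25) = -1*35 = -35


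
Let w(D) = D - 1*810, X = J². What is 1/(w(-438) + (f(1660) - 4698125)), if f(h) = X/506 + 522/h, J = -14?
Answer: -209990/986821188897 ≈ -2.1279e-7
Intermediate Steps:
X = 196 (X = (-14)² = 196)
w(D) = -810 + D (w(D) = D - 810 = -810 + D)
f(h) = 98/253 + 522/h (f(h) = 196/506 + 522/h = 196*(1/506) + 522/h = 98/253 + 522/h)
1/(w(-438) + (f(1660) - 4698125)) = 1/((-810 - 438) + ((98/253 + 522/1660) - 4698125)) = 1/(-1248 + ((98/253 + 522*(1/1660)) - 4698125)) = 1/(-1248 + ((98/253 + 261/830) - 4698125)) = 1/(-1248 + (147373/209990 - 4698125)) = 1/(-1248 - 986559121377/209990) = 1/(-986821188897/209990) = -209990/986821188897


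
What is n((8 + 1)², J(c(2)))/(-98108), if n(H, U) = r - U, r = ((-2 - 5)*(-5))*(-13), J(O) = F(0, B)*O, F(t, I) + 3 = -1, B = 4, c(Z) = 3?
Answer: 443/98108 ≈ 0.0045154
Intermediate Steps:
F(t, I) = -4 (F(t, I) = -3 - 1 = -4)
J(O) = -4*O
r = -455 (r = -7*(-5)*(-13) = 35*(-13) = -455)
n(H, U) = -455 - U
n((8 + 1)², J(c(2)))/(-98108) = (-455 - (-4)*3)/(-98108) = (-455 - 1*(-12))*(-1/98108) = (-455 + 12)*(-1/98108) = -443*(-1/98108) = 443/98108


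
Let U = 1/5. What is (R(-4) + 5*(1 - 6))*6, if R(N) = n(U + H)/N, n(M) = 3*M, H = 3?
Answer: -822/5 ≈ -164.40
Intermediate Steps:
U = 1/5 ≈ 0.20000
R(N) = 48/(5*N) (R(N) = (3*(1/5 + 3))/N = (3*(16/5))/N = 48/(5*N))
(R(-4) + 5*(1 - 6))*6 = ((48/5)/(-4) + 5*(1 - 6))*6 = ((48/5)*(-1/4) + 5*(-5))*6 = (-12/5 - 25)*6 = -137/5*6 = -822/5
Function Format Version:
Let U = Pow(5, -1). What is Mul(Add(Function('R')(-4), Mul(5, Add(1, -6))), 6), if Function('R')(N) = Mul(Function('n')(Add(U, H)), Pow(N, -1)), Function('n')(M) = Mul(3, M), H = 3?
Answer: Rational(-822, 5) ≈ -164.40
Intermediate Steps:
U = Rational(1, 5) ≈ 0.20000
Function('R')(N) = Mul(Rational(48, 5), Pow(N, -1)) (Function('R')(N) = Mul(Mul(3, Add(Rational(1, 5), 3)), Pow(N, -1)) = Mul(Mul(3, Rational(16, 5)), Pow(N, -1)) = Mul(Rational(48, 5), Pow(N, -1)))
Mul(Add(Function('R')(-4), Mul(5, Add(1, -6))), 6) = Mul(Add(Mul(Rational(48, 5), Pow(-4, -1)), Mul(5, Add(1, -6))), 6) = Mul(Add(Mul(Rational(48, 5), Rational(-1, 4)), Mul(5, -5)), 6) = Mul(Add(Rational(-12, 5), -25), 6) = Mul(Rational(-137, 5), 6) = Rational(-822, 5)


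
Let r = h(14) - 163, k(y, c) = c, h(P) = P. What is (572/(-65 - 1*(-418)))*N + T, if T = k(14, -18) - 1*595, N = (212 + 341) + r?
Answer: 14699/353 ≈ 41.640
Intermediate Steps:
r = -149 (r = 14 - 163 = -149)
N = 404 (N = (212 + 341) - 149 = 553 - 149 = 404)
T = -613 (T = -18 - 1*595 = -18 - 595 = -613)
(572/(-65 - 1*(-418)))*N + T = (572/(-65 - 1*(-418)))*404 - 613 = (572/(-65 + 418))*404 - 613 = (572/353)*404 - 613 = 231088/353 - 613 = 14699/353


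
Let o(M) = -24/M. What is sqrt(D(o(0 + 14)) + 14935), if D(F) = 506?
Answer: sqrt(15441) ≈ 124.26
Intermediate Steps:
sqrt(D(o(0 + 14)) + 14935) = sqrt(506 + 14935) = sqrt(15441)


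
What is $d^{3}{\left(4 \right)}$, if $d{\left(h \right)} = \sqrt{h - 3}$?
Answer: $1$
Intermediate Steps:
$d{\left(h \right)} = \sqrt{-3 + h}$
$d^{3}{\left(4 \right)} = \left(\sqrt{-3 + 4}\right)^{3} = \left(\sqrt{1}\right)^{3} = 1^{3} = 1$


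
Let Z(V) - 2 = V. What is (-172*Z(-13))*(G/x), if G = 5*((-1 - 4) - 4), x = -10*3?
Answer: 2838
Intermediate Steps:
Z(V) = 2 + V
x = -30
G = -45 (G = 5*(-5 - 4) = 5*(-9) = -45)
(-172*Z(-13))*(G/x) = (-172*(2 - 13))*(-45/(-30)) = (-172*(-11))*(-45*(-1/30)) = 1892*(3/2) = 2838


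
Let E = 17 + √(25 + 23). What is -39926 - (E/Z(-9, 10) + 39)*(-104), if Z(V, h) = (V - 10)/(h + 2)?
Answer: -702746/19 - 4992*√3/19 ≈ -37442.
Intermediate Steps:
Z(V, h) = (-10 + V)/(2 + h)
E = 17 + 4*√3 (E = 17 + √48 = 17 + 4*√3 ≈ 23.928)
-39926 - (E/Z(-9, 10) + 39)*(-104) = -39926 - ((17 + 4*√3)/(((-10 - 9)/(2 + 10))) + 39)*(-104) = -39926 - ((17 + 4*√3)/((-19/12)) + 39)*(-104) = -39926 - ((17 + 4*√3)/(((1/12)*(-19))) + 39)*(-104) = -39926 - ((17 + 4*√3)/(-19/12) + 39)*(-104) = -39926 - ((17 + 4*√3)*(-12/19) + 39)*(-104) = -39926 - ((-204/19 - 48*√3/19) + 39)*(-104) = -39926 - (537/19 - 48*√3/19)*(-104) = -39926 - (-55848/19 + 4992*√3/19) = -39926 + (55848/19 - 4992*√3/19) = -702746/19 - 4992*√3/19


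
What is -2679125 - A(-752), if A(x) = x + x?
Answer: -2677621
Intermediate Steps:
A(x) = 2*x
-2679125 - A(-752) = -2679125 - 2*(-752) = -2679125 - 1*(-1504) = -2679125 + 1504 = -2677621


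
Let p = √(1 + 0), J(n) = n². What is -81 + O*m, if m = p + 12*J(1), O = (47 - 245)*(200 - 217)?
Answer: 43677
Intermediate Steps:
O = 3366 (O = -198*(-17) = 3366)
p = 1 (p = √1 = 1)
m = 13 (m = 1 + 12*1² = 1 + 12*1 = 1 + 12 = 13)
-81 + O*m = -81 + 3366*13 = -81 + 43758 = 43677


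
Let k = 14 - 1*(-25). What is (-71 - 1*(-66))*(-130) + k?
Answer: 689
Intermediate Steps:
k = 39 (k = 14 + 25 = 39)
(-71 - 1*(-66))*(-130) + k = (-71 - 1*(-66))*(-130) + 39 = (-71 + 66)*(-130) + 39 = -5*(-130) + 39 = 650 + 39 = 689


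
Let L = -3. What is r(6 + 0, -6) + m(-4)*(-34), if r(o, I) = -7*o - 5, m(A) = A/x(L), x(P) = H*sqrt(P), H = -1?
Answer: -47 + 136*I*sqrt(3)/3 ≈ -47.0 + 78.52*I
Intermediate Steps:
x(P) = -sqrt(P)
m(A) = I*A*sqrt(3)/3 (m(A) = A/((-sqrt(-3))) = A/((-I*sqrt(3))) = A*(I*sqrt(3)/3) = I*A*sqrt(3)/3)
r(o, I) = -5 - 7*o
r(6 + 0, -6) + m(-4)*(-34) = (-5 - 7*(6 + 0)) + ((1/3)*I*(-4)*sqrt(3))*(-34) = (-5 - 7*6) - 4*I*sqrt(3)/3*(-34) = (-5 - 42) + 136*I*sqrt(3)/3 = -47 + 136*I*sqrt(3)/3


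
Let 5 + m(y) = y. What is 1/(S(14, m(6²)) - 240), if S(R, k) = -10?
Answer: -1/250 ≈ -0.0040000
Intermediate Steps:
m(y) = -5 + y
1/(S(14, m(6²)) - 240) = 1/(-10 - 240) = 1/(-250) = -1/250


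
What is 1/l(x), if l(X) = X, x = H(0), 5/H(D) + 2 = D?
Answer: -⅖ ≈ -0.40000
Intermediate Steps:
H(D) = 5/(-2 + D)
x = -5/2 (x = 5/(-2 + 0) = 5/(-2) = 5*(-½) = -5/2 ≈ -2.5000)
1/l(x) = 1/(-5/2) = -⅖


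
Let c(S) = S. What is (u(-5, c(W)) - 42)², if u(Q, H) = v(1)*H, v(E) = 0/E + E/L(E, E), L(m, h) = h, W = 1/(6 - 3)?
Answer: 15625/9 ≈ 1736.1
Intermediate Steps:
W = ⅓ (W = 1/3 = ⅓ ≈ 0.33333)
v(E) = 1 (v(E) = 0/E + E/E = 0 + 1 = 1)
u(Q, H) = H (u(Q, H) = 1*H = H)
(u(-5, c(W)) - 42)² = (⅓ - 42)² = (-125/3)² = 15625/9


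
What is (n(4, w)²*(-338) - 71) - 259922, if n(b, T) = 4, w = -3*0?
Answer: -265401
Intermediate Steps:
w = 0
(n(4, w)²*(-338) - 71) - 259922 = (4²*(-338) - 71) - 259922 = (16*(-338) - 71) - 259922 = (-5408 - 71) - 259922 = -5479 - 259922 = -265401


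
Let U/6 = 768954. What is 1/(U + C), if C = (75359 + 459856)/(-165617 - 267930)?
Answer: 433547/2000265663813 ≈ 2.1674e-7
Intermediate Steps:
C = -535215/433547 (C = 535215/(-433547) = 535215*(-1/433547) = -535215/433547 ≈ -1.2345)
U = 4613724 (U = 6*768954 = 4613724)
1/(U + C) = 1/(4613724 - 535215/433547) = 1/(2000265663813/433547) = 433547/2000265663813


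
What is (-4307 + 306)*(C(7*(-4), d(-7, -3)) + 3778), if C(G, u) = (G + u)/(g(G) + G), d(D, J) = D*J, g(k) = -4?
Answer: -483732903/32 ≈ -1.5117e+7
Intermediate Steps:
C(G, u) = (G + u)/(-4 + G)
(-4307 + 306)*(C(7*(-4), d(-7, -3)) + 3778) = (-4307 + 306)*((7*(-4) - 7*(-3))/(-4 + 7*(-4)) + 3778) = -4001*((-28 + 21)/(-4 - 28) + 3778) = -4001*(-7/(-32) + 3778) = -4001*(-1/32*(-7) + 3778) = -4001*(7/32 + 3778) = -4001*120903/32 = -483732903/32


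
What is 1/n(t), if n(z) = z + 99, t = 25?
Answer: 1/124 ≈ 0.0080645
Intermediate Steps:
n(z) = 99 + z
1/n(t) = 1/(99 + 25) = 1/124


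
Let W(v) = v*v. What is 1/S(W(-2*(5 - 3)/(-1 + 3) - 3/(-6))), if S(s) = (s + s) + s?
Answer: 4/27 ≈ 0.14815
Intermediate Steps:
W(v) = v²
S(s) = 3*s (S(s) = 2*s + s = 3*s)
1/S(W(-2*(5 - 3)/(-1 + 3) - 3/(-6))) = 1/(3*(-2*(5 - 3)/(-1 + 3) - 3/(-6))²) = 1/(3*(-2/1 - 3*(-⅙))²) = 1/(3*(-2/1 + ½)²) = 1/(3*(-2*1 + ½)²) = 1/(3*(-2 + ½)²) = 1/(3*(-3/2)²) = 1/(3*(9/4)) = 1/(27/4) = 4/27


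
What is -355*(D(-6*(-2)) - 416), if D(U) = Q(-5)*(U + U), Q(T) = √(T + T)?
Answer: 147680 - 8520*I*√10 ≈ 1.4768e+5 - 26943.0*I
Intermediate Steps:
Q(T) = √2*√T (Q(T) = √(2*T) = √2*√T)
D(U) = 2*I*U*√10 (D(U) = (√2*√(-5))*(U + U) = (√2*(I*√5))*(2*U) = (I*√10)*(2*U) = 2*I*U*√10)
-355*(D(-6*(-2)) - 416) = -355*(2*I*(-6*(-2))*√10 - 416) = -355*(2*I*12*√10 - 416) = -355*(24*I*√10 - 416) = -355*(-416 + 24*I*√10) = 147680 - 8520*I*√10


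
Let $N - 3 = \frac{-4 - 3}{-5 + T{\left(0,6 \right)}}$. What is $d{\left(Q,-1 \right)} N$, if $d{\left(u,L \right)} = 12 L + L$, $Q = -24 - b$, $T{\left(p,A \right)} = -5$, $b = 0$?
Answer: $- \frac{481}{10} \approx -48.1$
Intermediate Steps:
$Q = -24$ ($Q = -24 - 0 = -24 + 0 = -24$)
$d{\left(u,L \right)} = 13 L$
$N = \frac{37}{10}$ ($N = 3 + \frac{-4 - 3}{-5 - 5} = 3 - \frac{7}{-10} = 3 - - \frac{7}{10} = 3 + \frac{7}{10} = \frac{37}{10} \approx 3.7$)
$d{\left(Q,-1 \right)} N = 13 \left(-1\right) \frac{37}{10} = \left(-13\right) \frac{37}{10} = - \frac{481}{10}$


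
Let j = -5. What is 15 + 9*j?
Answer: -30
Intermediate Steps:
15 + 9*j = 15 + 9*(-5) = 15 - 45 = -30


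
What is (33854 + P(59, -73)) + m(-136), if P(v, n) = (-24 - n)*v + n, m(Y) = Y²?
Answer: 55168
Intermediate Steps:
P(v, n) = n + v*(-24 - n) (P(v, n) = v*(-24 - n) + n = n + v*(-24 - n))
(33854 + P(59, -73)) + m(-136) = (33854 + (-73 - 24*59 - 1*(-73)*59)) + (-136)² = (33854 + (-73 - 1416 + 4307)) + 18496 = (33854 + 2818) + 18496 = 36672 + 18496 = 55168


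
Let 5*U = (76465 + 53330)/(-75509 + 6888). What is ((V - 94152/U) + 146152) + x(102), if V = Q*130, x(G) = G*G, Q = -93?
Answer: 3403665762/8653 ≈ 3.9335e+5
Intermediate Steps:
U = -25959/68621 (U = ((76465 + 53330)/(-75509 + 6888))/5 = (129795/(-68621))/5 = (129795*(-1/68621))/5 = (1/5)*(-129795/68621) = -25959/68621 ≈ -0.37830)
x(G) = G**2
V = -12090 (V = -93*130 = -12090)
((V - 94152/U) + 146152) + x(102) = ((-12090 - 94152/(-25959/68621)) + 146152) + 102**2 = ((-12090 - 94152*(-68621/25959)) + 146152) + 10404 = ((-12090 + 2153601464/8653) + 146152) + 10404 = (2048986694/8653 + 146152) + 10404 = 3313639950/8653 + 10404 = 3403665762/8653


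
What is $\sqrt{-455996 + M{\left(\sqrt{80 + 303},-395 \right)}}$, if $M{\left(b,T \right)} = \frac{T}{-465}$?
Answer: $\frac{i \sqrt{3943902057}}{93} \approx 675.27 i$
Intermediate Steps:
$M{\left(b,T \right)} = - \frac{T}{465}$ ($M{\left(b,T \right)} = T \left(- \frac{1}{465}\right) = - \frac{T}{465}$)
$\sqrt{-455996 + M{\left(\sqrt{80 + 303},-395 \right)}} = \sqrt{-455996 - - \frac{79}{93}} = \sqrt{-455996 + \frac{79}{93}} = \sqrt{- \frac{42407549}{93}} = \frac{i \sqrt{3943902057}}{93}$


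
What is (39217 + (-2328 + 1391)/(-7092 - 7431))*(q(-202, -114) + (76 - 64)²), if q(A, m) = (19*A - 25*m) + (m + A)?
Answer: -660677336480/14523 ≈ -4.5492e+7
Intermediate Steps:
q(A, m) = -24*m + 20*A (q(A, m) = (-25*m + 19*A) + (A + m) = -24*m + 20*A)
(39217 + (-2328 + 1391)/(-7092 - 7431))*(q(-202, -114) + (76 - 64)²) = (39217 + (-2328 + 1391)/(-7092 - 7431))*((-24*(-114) + 20*(-202)) + (76 - 64)²) = (39217 - 937/(-14523))*((2736 - 4040) + 12²) = (39217 - 937*(-1/14523))*(-1304 + 144) = (39217 + 937/14523)*(-1160) = (569549428/14523)*(-1160) = -660677336480/14523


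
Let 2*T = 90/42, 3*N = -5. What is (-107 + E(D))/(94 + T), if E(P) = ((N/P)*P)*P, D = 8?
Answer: -5054/3993 ≈ -1.2657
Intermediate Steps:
N = -5/3 (N = (1/3)*(-5) = -5/3 ≈ -1.6667)
T = 15/14 (T = (90/42)/2 = (90*(1/42))/2 = (1/2)*(15/7) = 15/14 ≈ 1.0714)
E(P) = -5*P/3 (E(P) = ((-5/(3*P))*P)*P = -5*P/3)
(-107 + E(D))/(94 + T) = (-107 - 5/3*8)/(94 + 15/14) = (-107 - 40/3)/(1331/14) = -361/3*14/1331 = -5054/3993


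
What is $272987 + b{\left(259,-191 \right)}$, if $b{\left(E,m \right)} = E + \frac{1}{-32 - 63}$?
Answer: $\frac{25958369}{95} \approx 2.7325 \cdot 10^{5}$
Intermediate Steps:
$b{\left(E,m \right)} = - \frac{1}{95} + E$ ($b{\left(E,m \right)} = E + \frac{1}{-95} = E - \frac{1}{95} = - \frac{1}{95} + E$)
$272987 + b{\left(259,-191 \right)} = 272987 + \left(- \frac{1}{95} + 259\right) = 272987 + \frac{24604}{95} = \frac{25958369}{95}$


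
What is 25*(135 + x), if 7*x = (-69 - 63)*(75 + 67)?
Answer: -444975/7 ≈ -63568.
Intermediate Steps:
x = -18744/7 (x = ((-69 - 63)*(75 + 67))/7 = (-132*142)/7 = (1/7)*(-18744) = -18744/7 ≈ -2677.7)
25*(135 + x) = 25*(135 - 18744/7) = 25*(-17799/7) = -444975/7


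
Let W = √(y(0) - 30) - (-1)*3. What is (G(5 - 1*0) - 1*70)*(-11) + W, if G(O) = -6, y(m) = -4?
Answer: 839 + I*√34 ≈ 839.0 + 5.831*I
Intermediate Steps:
W = 3 + I*√34 (W = √(-4 - 30) - (-1)*3 = √(-34) - 1*(-3) = I*√34 + 3 = 3 + I*√34 ≈ 3.0 + 5.831*I)
(G(5 - 1*0) - 1*70)*(-11) + W = (-6 - 1*70)*(-11) + (3 + I*√34) = (-6 - 70)*(-11) + (3 + I*√34) = -76*(-11) + (3 + I*√34) = 836 + (3 + I*√34) = 839 + I*√34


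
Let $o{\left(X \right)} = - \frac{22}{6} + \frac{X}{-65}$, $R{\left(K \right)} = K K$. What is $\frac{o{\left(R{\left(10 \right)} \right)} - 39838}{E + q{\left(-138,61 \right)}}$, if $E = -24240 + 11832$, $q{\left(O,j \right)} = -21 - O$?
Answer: $\frac{91405}{28197} \approx 3.2417$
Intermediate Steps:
$R{\left(K \right)} = K^{2}$
$o{\left(X \right)} = - \frac{11}{3} - \frac{X}{65}$ ($o{\left(X \right)} = \left(-22\right) \frac{1}{6} + X \left(- \frac{1}{65}\right) = - \frac{11}{3} - \frac{X}{65}$)
$E = -12408$
$\frac{o{\left(R{\left(10 \right)} \right)} - 39838}{E + q{\left(-138,61 \right)}} = \frac{\left(- \frac{11}{3} - \frac{10^{2}}{65}\right) - 39838}{-12408 - -117} = \frac{\left(- \frac{11}{3} - \frac{20}{13}\right) - 39838}{-12408 + \left(-21 + 138\right)} = \frac{\left(- \frac{11}{3} - \frac{20}{13}\right) - 39838}{-12408 + 117} = \frac{- \frac{203}{39} - 39838}{-12291} = \left(- \frac{1553885}{39}\right) \left(- \frac{1}{12291}\right) = \frac{91405}{28197}$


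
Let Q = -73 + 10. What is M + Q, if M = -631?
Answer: -694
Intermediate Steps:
Q = -63
M + Q = -631 - 63 = -694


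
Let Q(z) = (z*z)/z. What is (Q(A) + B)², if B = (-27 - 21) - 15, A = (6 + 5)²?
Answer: 3364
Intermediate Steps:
A = 121 (A = 11² = 121)
Q(z) = z (Q(z) = z²/z = z)
B = -63 (B = -48 - 15 = -63)
(Q(A) + B)² = (121 - 63)² = 58² = 3364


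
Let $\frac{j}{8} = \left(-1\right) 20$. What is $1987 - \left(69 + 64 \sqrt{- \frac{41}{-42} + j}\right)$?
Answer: $1918 - \frac{32 i \sqrt{280518}}{21} \approx 1918.0 - 807.07 i$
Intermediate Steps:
$j = -160$ ($j = 8 \left(\left(-1\right) 20\right) = 8 \left(-20\right) = -160$)
$1987 - \left(69 + 64 \sqrt{- \frac{41}{-42} + j}\right) = 1987 - \left(69 + 64 \sqrt{- \frac{41}{-42} - 160}\right) = 1987 - \left(69 + 64 \sqrt{\left(-41\right) \left(- \frac{1}{42}\right) - 160}\right) = 1987 - \left(69 + 64 \sqrt{\frac{41}{42} - 160}\right) = 1987 - \left(69 + 64 \sqrt{- \frac{6679}{42}}\right) = 1987 - \left(69 + 64 \frac{i \sqrt{280518}}{42}\right) = 1987 - \left(69 + \frac{32 i \sqrt{280518}}{21}\right) = 1918 - \frac{32 i \sqrt{280518}}{21}$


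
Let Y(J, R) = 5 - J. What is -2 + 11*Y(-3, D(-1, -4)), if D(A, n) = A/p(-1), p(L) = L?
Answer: 86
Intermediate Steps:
D(A, n) = -A (D(A, n) = A/(-1) = A*(-1) = -A)
-2 + 11*Y(-3, D(-1, -4)) = -2 + 11*(5 - 1*(-3)) = -2 + 11*(5 + 3) = -2 + 11*8 = -2 + 88 = 86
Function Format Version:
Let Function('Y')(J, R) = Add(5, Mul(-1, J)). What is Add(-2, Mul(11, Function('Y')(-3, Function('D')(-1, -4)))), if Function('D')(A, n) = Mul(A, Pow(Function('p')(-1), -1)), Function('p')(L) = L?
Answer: 86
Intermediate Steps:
Function('D')(A, n) = Mul(-1, A) (Function('D')(A, n) = Mul(A, Pow(-1, -1)) = Mul(A, -1) = Mul(-1, A))
Add(-2, Mul(11, Function('Y')(-3, Function('D')(-1, -4)))) = Add(-2, Mul(11, Add(5, Mul(-1, -3)))) = Add(-2, Mul(11, Add(5, 3))) = Add(-2, Mul(11, 8)) = Add(-2, 88) = 86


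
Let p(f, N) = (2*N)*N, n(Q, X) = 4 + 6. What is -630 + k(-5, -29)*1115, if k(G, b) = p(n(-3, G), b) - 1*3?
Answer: 1871455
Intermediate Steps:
n(Q, X) = 10
p(f, N) = 2*N²
k(G, b) = -3 + 2*b² (k(G, b) = 2*b² - 1*3 = 2*b² - 3 = -3 + 2*b²)
-630 + k(-5, -29)*1115 = -630 + (-3 + 2*(-29)²)*1115 = -630 + (-3 + 2*841)*1115 = -630 + (-3 + 1682)*1115 = -630 + 1679*1115 = -630 + 1872085 = 1871455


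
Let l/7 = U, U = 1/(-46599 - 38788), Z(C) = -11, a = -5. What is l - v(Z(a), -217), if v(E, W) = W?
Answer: 18528972/85387 ≈ 217.00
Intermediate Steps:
U = -1/85387 (U = 1/(-85387) = -1/85387 ≈ -1.1711e-5)
l = -7/85387 (l = 7*(-1/85387) = -7/85387 ≈ -8.1980e-5)
l - v(Z(a), -217) = -7/85387 - 1*(-217) = -7/85387 + 217 = 18528972/85387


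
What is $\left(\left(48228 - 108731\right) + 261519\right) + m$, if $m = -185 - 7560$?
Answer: $193271$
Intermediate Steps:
$m = -7745$ ($m = -185 - 7560 = -7745$)
$\left(\left(48228 - 108731\right) + 261519\right) + m = \left(\left(48228 - 108731\right) + 261519\right) - 7745 = \left(-60503 + 261519\right) - 7745 = 201016 - 7745 = 193271$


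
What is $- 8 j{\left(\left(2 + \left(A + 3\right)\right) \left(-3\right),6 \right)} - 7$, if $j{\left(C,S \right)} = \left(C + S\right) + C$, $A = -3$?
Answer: $41$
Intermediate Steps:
$j{\left(C,S \right)} = S + 2 C$
$- 8 j{\left(\left(2 + \left(A + 3\right)\right) \left(-3\right),6 \right)} - 7 = - 8 \left(6 + 2 \left(2 + \left(-3 + 3\right)\right) \left(-3\right)\right) - 7 = - 8 \left(6 + 2 \left(2 + 0\right) \left(-3\right)\right) - 7 = - 8 \left(6 + 2 \cdot 2 \left(-3\right)\right) - 7 = - 8 \left(6 + 2 \left(-6\right)\right) - 7 = - 8 \left(6 - 12\right) - 7 = \left(-8\right) \left(-6\right) - 7 = 48 - 7 = 41$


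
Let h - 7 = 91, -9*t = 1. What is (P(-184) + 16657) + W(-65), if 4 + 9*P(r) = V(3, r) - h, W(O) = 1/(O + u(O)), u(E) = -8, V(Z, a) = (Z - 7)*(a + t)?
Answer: 98909590/5913 ≈ 16727.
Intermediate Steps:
t = -⅑ (t = -⅑*1 = -⅑ ≈ -0.11111)
h = 98 (h = 7 + 91 = 98)
V(Z, a) = (-7 + Z)*(-⅑ + a) (V(Z, a) = (Z - 7)*(a - ⅑) = (-7 + Z)*(-⅑ + a))
W(O) = 1/(-8 + O) (W(O) = 1/(O - 8) = 1/(-8 + O))
P(r) = -914/81 - 4*r/9 (P(r) = -4/9 + ((7/9 - 7*r - ⅑*3 + 3*r) - 1*98)/9 = -4/9 + ((7/9 - 7*r - ⅓ + 3*r) - 98)/9 = -4/9 + ((4/9 - 4*r) - 98)/9 = -4/9 + (-878/9 - 4*r)/9 = -4/9 + (-878/81 - 4*r/9) = -914/81 - 4*r/9)
(P(-184) + 16657) + W(-65) = ((-914/81 - 4/9*(-184)) + 16657) + 1/(-8 - 65) = ((-914/81 + 736/9) + 16657) + 1/(-73) = (5710/81 + 16657) - 1/73 = 1354927/81 - 1/73 = 98909590/5913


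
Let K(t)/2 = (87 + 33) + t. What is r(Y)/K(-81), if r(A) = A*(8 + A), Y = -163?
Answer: 25265/78 ≈ 323.91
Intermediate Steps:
K(t) = 240 + 2*t (K(t) = 2*((87 + 33) + t) = 2*(120 + t) = 240 + 2*t)
r(Y)/K(-81) = (-163*(8 - 163))/(240 + 2*(-81)) = (-163*(-155))/(240 - 162) = 25265/78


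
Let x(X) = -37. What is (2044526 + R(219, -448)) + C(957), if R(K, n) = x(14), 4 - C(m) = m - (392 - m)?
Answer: 2042971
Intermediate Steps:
C(m) = 396 - 2*m (C(m) = 4 - (m - (392 - m)) = 4 - (m + (-392 + m)) = 4 - (-392 + 2*m) = 4 + (392 - 2*m) = 396 - 2*m)
R(K, n) = -37
(2044526 + R(219, -448)) + C(957) = (2044526 - 37) + (396 - 2*957) = 2044489 + (396 - 1914) = 2044489 - 1518 = 2042971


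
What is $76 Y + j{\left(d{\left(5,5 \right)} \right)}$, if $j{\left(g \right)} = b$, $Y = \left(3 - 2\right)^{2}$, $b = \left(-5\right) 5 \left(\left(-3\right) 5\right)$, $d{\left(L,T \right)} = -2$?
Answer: $451$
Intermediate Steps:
$b = 375$ ($b = \left(-25\right) \left(-15\right) = 375$)
$Y = 1$ ($Y = 1^{2} = 1$)
$j{\left(g \right)} = 375$
$76 Y + j{\left(d{\left(5,5 \right)} \right)} = 76 \cdot 1 + 375 = 76 + 375 = 451$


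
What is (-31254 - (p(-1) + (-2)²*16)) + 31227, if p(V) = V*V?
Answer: -92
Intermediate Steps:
p(V) = V²
(-31254 - (p(-1) + (-2)²*16)) + 31227 = (-31254 - ((-1)² + (-2)²*16)) + 31227 = (-31254 - (1 + 4*16)) + 31227 = (-31254 - (1 + 64)) + 31227 = (-31254 - 1*65) + 31227 = (-31254 - 65) + 31227 = -31319 + 31227 = -92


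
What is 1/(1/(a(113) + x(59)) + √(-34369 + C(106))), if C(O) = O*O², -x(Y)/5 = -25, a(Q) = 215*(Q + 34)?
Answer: -31730/1164503987406299 + 1006792900*√1156647/1164503987406299 ≈ 0.00092982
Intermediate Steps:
a(Q) = 7310 + 215*Q (a(Q) = 215*(34 + Q) = 7310 + 215*Q)
x(Y) = 125 (x(Y) = -5*(-25) = 125)
C(O) = O³
1/(1/(a(113) + x(59)) + √(-34369 + C(106))) = 1/(1/((7310 + 215*113) + 125) + √(-34369 + 106³)) = 1/(1/((7310 + 24295) + 125) + √(-34369 + 1191016)) = 1/(1/(31605 + 125) + √1156647) = 1/(1/31730 + √1156647)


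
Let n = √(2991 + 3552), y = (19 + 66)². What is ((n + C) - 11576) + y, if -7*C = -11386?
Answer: -19071/7 + 3*√727 ≈ -2643.5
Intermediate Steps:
y = 7225 (y = 85² = 7225)
n = 3*√727 (n = √6543 = 3*√727 ≈ 80.889)
C = 11386/7 (C = -⅐*(-11386) = 11386/7 ≈ 1626.6)
((n + C) - 11576) + y = ((3*√727 + 11386/7) - 11576) + 7225 = ((11386/7 + 3*√727) - 11576) + 7225 = (-69646/7 + 3*√727) + 7225 = -19071/7 + 3*√727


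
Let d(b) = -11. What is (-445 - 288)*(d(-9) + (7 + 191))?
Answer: -137071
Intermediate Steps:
(-445 - 288)*(d(-9) + (7 + 191)) = (-445 - 288)*(-11 + (7 + 191)) = -733*(-11 + 198) = -733*187 = -137071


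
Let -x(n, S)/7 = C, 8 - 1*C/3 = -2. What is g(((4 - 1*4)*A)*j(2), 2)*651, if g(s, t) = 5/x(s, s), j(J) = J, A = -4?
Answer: -31/2 ≈ -15.500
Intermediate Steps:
C = 30 (C = 24 - 3*(-2) = 24 + 6 = 30)
x(n, S) = -210 (x(n, S) = -7*30 = -210)
g(s, t) = -1/42 (g(s, t) = 5/(-210) = 5*(-1/210) = -1/42)
g(((4 - 1*4)*A)*j(2), 2)*651 = -1/42*651 = -31/2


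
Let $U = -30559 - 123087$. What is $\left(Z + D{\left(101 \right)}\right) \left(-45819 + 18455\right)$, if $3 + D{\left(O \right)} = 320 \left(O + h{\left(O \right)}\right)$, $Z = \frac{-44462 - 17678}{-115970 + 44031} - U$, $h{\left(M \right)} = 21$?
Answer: $- \frac{1587052975852}{301} \approx -5.2726 \cdot 10^{9}$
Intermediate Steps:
$U = -153646$
$Z = \frac{46247706}{301}$ ($Z = \frac{-44462 - 17678}{-115970 + 44031} - -153646 = - \frac{62140}{-71939} + 153646 = \left(-62140\right) \left(- \frac{1}{71939}\right) + 153646 = \frac{260}{301} + 153646 = \frac{46247706}{301} \approx 1.5365 \cdot 10^{5}$)
$D{\left(O \right)} = 6717 + 320 O$ ($D{\left(O \right)} = -3 + 320 \left(O + 21\right) = -3 + 320 \left(21 + O\right) = -3 + \left(6720 + 320 O\right) = 6717 + 320 O$)
$\left(Z + D{\left(101 \right)}\right) \left(-45819 + 18455\right) = \left(\frac{46247706}{301} + \left(6717 + 320 \cdot 101\right)\right) \left(-45819 + 18455\right) = \left(\frac{46247706}{301} + \left(6717 + 32320\right)\right) \left(-27364\right) = \left(\frac{46247706}{301} + 39037\right) \left(-27364\right) = \frac{57997843}{301} \left(-27364\right) = - \frac{1587052975852}{301}$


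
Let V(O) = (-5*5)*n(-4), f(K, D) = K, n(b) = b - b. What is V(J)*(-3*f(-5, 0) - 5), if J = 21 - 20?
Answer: 0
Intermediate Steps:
n(b) = 0
J = 1
V(O) = 0 (V(O) = -5*5*0 = -25*0 = 0)
V(J)*(-3*f(-5, 0) - 5) = 0*(-3*(-5) - 5) = 0*(15 - 5) = 0*10 = 0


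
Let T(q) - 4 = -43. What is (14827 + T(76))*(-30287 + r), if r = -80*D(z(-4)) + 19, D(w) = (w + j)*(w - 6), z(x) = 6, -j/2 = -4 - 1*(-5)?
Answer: -447603184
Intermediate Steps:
j = -2 (j = -2*(-4 - 1*(-5)) = -2*(-4 + 5) = -2*1 = -2)
T(q) = -39 (T(q) = 4 - 43 = -39)
D(w) = (-6 + w)*(-2 + w) (D(w) = (w - 2)*(w - 6) = (-2 + w)*(-6 + w) = (-6 + w)*(-2 + w))
r = 19 (r = -80*(12 + 6² - 8*6) + 19 = -80*(12 + 36 - 48) + 19 = -80*0 + 19 = 0 + 19 = 19)
(14827 + T(76))*(-30287 + r) = (14827 - 39)*(-30287 + 19) = 14788*(-30268) = -447603184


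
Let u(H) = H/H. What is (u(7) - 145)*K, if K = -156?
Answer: 22464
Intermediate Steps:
u(H) = 1
(u(7) - 145)*K = (1 - 145)*(-156) = -144*(-156) = 22464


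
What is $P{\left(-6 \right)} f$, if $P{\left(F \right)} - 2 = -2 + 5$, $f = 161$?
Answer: $805$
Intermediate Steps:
$P{\left(F \right)} = 5$ ($P{\left(F \right)} = 2 + \left(-2 + 5\right) = 2 + 3 = 5$)
$P{\left(-6 \right)} f = 5 \cdot 161 = 805$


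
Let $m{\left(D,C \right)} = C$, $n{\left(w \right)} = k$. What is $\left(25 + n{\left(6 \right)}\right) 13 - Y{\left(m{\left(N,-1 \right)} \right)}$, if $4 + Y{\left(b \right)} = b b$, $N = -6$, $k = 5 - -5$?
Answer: $458$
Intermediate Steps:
$k = 10$ ($k = 5 + 5 = 10$)
$n{\left(w \right)} = 10$
$Y{\left(b \right)} = -4 + b^{2}$ ($Y{\left(b \right)} = -4 + b b = -4 + b^{2}$)
$\left(25 + n{\left(6 \right)}\right) 13 - Y{\left(m{\left(N,-1 \right)} \right)} = \left(25 + 10\right) 13 - \left(-4 + \left(-1\right)^{2}\right) = 35 \cdot 13 - \left(-4 + 1\right) = 455 - -3 = 455 + 3 = 458$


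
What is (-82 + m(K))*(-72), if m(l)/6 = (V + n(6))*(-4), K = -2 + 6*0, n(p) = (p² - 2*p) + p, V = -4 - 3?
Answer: 45648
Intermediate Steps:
V = -7
n(p) = p² - p
K = -2 (K = -2 + 0 = -2)
m(l) = -552 (m(l) = 6*((-7 + 6*(-1 + 6))*(-4)) = 6*((-7 + 6*5)*(-4)) = 6*((-7 + 30)*(-4)) = 6*(23*(-4)) = 6*(-92) = -552)
(-82 + m(K))*(-72) = (-82 - 552)*(-72) = -634*(-72) = 45648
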